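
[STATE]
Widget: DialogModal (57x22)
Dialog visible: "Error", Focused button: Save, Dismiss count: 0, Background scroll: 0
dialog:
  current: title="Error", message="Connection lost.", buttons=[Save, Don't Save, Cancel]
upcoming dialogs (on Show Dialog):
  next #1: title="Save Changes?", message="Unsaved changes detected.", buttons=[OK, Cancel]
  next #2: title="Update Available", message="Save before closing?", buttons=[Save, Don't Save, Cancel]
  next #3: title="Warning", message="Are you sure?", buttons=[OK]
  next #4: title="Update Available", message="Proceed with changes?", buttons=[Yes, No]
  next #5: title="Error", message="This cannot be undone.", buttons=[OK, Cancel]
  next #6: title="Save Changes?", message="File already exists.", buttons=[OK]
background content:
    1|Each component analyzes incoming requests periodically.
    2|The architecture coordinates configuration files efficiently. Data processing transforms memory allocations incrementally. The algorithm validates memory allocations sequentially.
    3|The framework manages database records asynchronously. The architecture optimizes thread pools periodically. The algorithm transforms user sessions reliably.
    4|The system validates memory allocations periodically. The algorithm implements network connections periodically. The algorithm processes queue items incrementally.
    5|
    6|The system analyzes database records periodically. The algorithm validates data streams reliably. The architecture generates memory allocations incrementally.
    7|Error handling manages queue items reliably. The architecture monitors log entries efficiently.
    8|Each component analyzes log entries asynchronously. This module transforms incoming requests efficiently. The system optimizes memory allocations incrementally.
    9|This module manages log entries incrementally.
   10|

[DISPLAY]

Each component analyzes incoming requests periodically.  
The architecture coordinates configuration files efficien
The framework manages database records asynchronously. Th
The system validates memory allocations periodically. The
                                                         
The system analyzes database records periodically. The al
Error handling manages queue items reliably. The architec
Each component analyzes log entries asynchronously. This 
This module ┌──────────────────────────────┐y.           
            │            Error             │             
            │       Connection lost.       │             
            │ [Save]  Don't Save   Cancel  │             
            └──────────────────────────────┘             
                                                         
                                                         
                                                         
                                                         
                                                         
                                                         
                                                         
                                                         
                                                         


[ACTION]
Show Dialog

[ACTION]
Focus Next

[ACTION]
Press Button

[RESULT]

Each component analyzes incoming requests periodically.  
The architecture coordinates configuration files efficien
The framework manages database records asynchronously. Th
The system validates memory allocations periodically. The
                                                         
The system analyzes database records periodically. The al
Error handling manages queue items reliably. The architec
Each component analyzes log entries asynchronously. This 
This module manages log entries incrementally.           
                                                         
                                                         
                                                         
                                                         
                                                         
                                                         
                                                         
                                                         
                                                         
                                                         
                                                         
                                                         
                                                         


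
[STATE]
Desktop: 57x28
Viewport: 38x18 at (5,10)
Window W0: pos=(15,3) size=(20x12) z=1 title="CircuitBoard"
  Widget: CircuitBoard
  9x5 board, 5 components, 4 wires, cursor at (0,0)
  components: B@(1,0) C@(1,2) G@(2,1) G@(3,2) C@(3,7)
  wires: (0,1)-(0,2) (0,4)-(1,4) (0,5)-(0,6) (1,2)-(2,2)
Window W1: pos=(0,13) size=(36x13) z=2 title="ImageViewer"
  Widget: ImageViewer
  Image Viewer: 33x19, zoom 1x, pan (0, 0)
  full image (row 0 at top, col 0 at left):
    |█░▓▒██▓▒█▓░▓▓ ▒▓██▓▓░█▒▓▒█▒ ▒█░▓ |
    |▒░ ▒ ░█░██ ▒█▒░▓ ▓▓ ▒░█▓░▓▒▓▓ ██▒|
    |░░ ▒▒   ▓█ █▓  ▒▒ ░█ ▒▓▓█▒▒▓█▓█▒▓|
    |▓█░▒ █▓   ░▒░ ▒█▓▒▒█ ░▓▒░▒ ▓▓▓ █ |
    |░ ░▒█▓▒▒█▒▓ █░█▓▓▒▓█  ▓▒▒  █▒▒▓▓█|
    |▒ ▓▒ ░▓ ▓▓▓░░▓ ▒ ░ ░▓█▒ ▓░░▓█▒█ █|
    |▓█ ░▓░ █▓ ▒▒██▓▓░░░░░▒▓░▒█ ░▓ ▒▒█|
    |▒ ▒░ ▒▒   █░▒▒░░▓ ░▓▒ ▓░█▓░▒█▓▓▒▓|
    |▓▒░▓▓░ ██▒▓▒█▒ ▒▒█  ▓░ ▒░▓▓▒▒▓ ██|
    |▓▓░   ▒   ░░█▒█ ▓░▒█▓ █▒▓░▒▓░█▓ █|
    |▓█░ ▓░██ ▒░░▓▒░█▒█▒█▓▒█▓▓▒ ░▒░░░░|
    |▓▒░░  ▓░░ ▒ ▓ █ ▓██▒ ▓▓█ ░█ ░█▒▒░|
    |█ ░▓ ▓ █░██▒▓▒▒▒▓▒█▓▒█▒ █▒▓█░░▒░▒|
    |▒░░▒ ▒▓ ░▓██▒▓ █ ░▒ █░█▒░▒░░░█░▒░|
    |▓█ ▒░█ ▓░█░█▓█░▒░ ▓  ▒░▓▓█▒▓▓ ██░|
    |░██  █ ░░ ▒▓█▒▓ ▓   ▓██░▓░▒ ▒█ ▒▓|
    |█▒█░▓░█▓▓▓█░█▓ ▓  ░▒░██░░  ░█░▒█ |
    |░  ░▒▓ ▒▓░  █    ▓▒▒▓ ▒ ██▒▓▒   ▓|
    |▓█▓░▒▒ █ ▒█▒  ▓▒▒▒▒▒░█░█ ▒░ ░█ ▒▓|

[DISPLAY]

          ┃            │     ┃        
          ┃2       G   ·     ┃        
          ┃                  ┃        
━━━━━━━━━━━━━━━━━━━━━━━━━━━━━━┓       
geViewer                      ┃       
──────────────────────────────┨       
██▓▒█▓░▓▓ ▒▓██▓▓░█▒▓▒█▒ ▒█░▓  ┃       
 ░█░██ ▒█▒░▓ ▓▓ ▒░█▓░▓▒▓▓ ██▒ ┃       
▒   ▓█ █▓  ▒▒ ░█ ▒▓▓█▒▒▓█▓█▒▓ ┃       
 █▓   ░▒░ ▒█▓▒▒█ ░▓▒░▒ ▓▓▓ █  ┃       
█▓▒▒█▒▓ █░█▓▓▒▓█  ▓▒▒  █▒▒▓▓█ ┃       
 ░▓ ▓▓▓░░▓ ▒ ░ ░▓█▒ ▓░░▓█▒█ █ ┃       
▓░ █▓ ▒▒██▓▓░░░░░▒▓░▒█ ░▓ ▒▒█ ┃       
 ▒▒   █░▒▒░░▓ ░▓▒ ▓░█▓░▒█▓▓▒▓ ┃       
▓░ ██▒▓▒█▒ ▒▒█  ▓░ ▒░▓▓▒▒▓ ██ ┃       
━━━━━━━━━━━━━━━━━━━━━━━━━━━━━━┛       
                                      
                                      


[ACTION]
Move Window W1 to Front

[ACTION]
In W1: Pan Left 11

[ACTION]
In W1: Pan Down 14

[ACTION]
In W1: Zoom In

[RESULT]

          ┃            │     ┃        
          ┃2       G   ·     ┃        
          ┃                  ┃        
━━━━━━━━━━━━━━━━━━━━━━━━━━━━━━┓       
geViewer                      ┃       
──────────────────────────────┨       
▒▒░░  ▒▒▒▒      ██░░▒▒▒▒░░░░▓▓┃       
▒▒░░  ▒▒▒▒      ██░░▒▒▒▒░░░░▓▓┃       
░░▓▓▓▓░░  ████▒▒▓▓▒▒██▒▒  ▒▒▒▒┃       
░░▓▓▓▓░░  ████▒▒▓▓▒▒██▒▒  ▒▒▒▒┃       
░░      ▒▒      ░░░░██▒▒██  ▓▓┃       
░░      ▒▒      ░░░░██▒▒██  ▓▓┃       
░░  ▓▓░░████  ▒▒░░░░▓▓▒▒░░██▒▒┃       
░░  ▓▓░░████  ▒▒░░░░▓▓▒▒░░██▒▒┃       
░░░░    ▓▓░░░░  ▒▒  ▓▓  ██  ▓▓┃       
━━━━━━━━━━━━━━━━━━━━━━━━━━━━━━┛       
                                      
                                      


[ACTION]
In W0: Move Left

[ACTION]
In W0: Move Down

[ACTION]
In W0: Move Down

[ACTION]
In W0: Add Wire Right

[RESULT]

          ┃            │     ┃        
          ┃2  [.]─ G   ·     ┃        
          ┃                  ┃        
━━━━━━━━━━━━━━━━━━━━━━━━━━━━━━┓       
geViewer                      ┃       
──────────────────────────────┨       
▒▒░░  ▒▒▒▒      ██░░▒▒▒▒░░░░▓▓┃       
▒▒░░  ▒▒▒▒      ██░░▒▒▒▒░░░░▓▓┃       
░░▓▓▓▓░░  ████▒▒▓▓▒▒██▒▒  ▒▒▒▒┃       
░░▓▓▓▓░░  ████▒▒▓▓▒▒██▒▒  ▒▒▒▒┃       
░░      ▒▒      ░░░░██▒▒██  ▓▓┃       
░░      ▒▒      ░░░░██▒▒██  ▓▓┃       
░░  ▓▓░░████  ▒▒░░░░▓▓▒▒░░██▒▒┃       
░░  ▓▓░░████  ▒▒░░░░▓▓▒▒░░██▒▒┃       
░░░░    ▓▓░░░░  ▒▒  ▓▓  ██  ▓▓┃       
━━━━━━━━━━━━━━━━━━━━━━━━━━━━━━┛       
                                      
                                      


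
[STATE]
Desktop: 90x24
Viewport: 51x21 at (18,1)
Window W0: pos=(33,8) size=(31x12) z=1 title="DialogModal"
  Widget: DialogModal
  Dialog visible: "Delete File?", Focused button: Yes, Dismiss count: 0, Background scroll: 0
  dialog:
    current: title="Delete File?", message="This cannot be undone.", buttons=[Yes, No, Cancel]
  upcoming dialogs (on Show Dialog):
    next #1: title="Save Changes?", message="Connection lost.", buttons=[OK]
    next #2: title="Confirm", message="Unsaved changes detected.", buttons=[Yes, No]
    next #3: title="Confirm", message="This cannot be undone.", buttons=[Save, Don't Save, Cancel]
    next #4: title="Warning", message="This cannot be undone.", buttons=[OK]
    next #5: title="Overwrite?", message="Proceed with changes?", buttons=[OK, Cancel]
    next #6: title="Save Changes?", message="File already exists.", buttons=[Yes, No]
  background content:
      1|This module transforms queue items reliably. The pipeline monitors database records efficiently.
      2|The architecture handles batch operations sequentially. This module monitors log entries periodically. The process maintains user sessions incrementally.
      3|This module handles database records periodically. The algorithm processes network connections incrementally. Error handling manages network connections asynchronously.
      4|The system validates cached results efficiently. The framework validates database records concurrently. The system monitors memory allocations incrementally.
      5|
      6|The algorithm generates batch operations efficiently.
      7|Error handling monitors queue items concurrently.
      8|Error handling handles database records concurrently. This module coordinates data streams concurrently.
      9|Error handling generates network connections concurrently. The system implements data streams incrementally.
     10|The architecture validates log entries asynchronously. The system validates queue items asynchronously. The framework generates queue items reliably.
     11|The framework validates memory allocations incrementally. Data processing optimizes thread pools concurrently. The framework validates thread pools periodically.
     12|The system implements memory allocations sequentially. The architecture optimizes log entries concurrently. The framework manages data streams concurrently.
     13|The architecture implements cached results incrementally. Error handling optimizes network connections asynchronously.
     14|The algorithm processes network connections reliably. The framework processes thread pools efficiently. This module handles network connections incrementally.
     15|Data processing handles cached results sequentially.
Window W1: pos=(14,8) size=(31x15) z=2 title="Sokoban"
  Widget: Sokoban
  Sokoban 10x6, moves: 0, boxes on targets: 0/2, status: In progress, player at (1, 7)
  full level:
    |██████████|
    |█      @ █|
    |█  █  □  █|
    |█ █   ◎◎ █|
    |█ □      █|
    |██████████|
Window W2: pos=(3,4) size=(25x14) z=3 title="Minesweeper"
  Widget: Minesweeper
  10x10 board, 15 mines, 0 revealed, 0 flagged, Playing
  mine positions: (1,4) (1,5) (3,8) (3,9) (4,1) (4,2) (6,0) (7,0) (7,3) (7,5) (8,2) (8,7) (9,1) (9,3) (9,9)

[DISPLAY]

                                                   
                                                   
                                                   
━━━━━━━━━┓                                         
         ┃                                         
─────────┨                                         
         ┃                                         
         ┃━━━━━━━━━━━━━━━━┓━━━━━━━━━━━━━━━━━━┓     
         ┃                ┃l                 ┃     
         ┃────────────────┨──────────────────┨     
         ┃                ┃ transforms queue ┃     
         ┃                ┃───────────────┐tc┃     
         ┃                ┃lete File?     │e ┃     
         ┃                ┃nnot be undone.│ r┃     
         ┃                ┃ No   Cancel   │  ┃     
         ┃                ┃───────────────┘ch┃     
━━━━━━━━━┛                ┃ing monitors queue┃     
                          ┃ing handles databa┃     
                          ┃━━━━━━━━━━━━━━━━━━┛     
                          ┃                        
                          ┃                        


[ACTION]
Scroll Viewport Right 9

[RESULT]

                                                   
                                                   
                                                   
┓                                                  
┃                                                  
┨                                                  
┃                                                  
┃━━━━━━━━━━━━━━━━┓━━━━━━━━━━━━━━━━━━┓              
┃                ┃l                 ┃              
┃────────────────┨──────────────────┨              
┃                ┃ transforms queue ┃              
┃                ┃───────────────┐tc┃              
┃                ┃lete File?     │e ┃              
┃                ┃nnot be undone.│ r┃              
┃                ┃ No   Cancel   │  ┃              
┃                ┃───────────────┘ch┃              
┛                ┃ing monitors queue┃              
                 ┃ing handles databa┃              
                 ┃━━━━━━━━━━━━━━━━━━┛              
                 ┃                                 
                 ┃                                 


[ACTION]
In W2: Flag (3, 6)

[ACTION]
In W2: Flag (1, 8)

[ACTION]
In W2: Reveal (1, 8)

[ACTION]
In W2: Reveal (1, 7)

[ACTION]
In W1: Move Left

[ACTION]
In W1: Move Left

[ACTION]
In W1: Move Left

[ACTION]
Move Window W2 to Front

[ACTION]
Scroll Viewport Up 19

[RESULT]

                                                   
                                                   
                                                   
                                                   
┓                                                  
┃                                                  
┨                                                  
┃                                                  
┃━━━━━━━━━━━━━━━━┓━━━━━━━━━━━━━━━━━━┓              
┃                ┃l                 ┃              
┃────────────────┨──────────────────┨              
┃                ┃ transforms queue ┃              
┃                ┃───────────────┐tc┃              
┃                ┃lete File?     │e ┃              
┃                ┃nnot be undone.│ r┃              
┃                ┃ No   Cancel   │  ┃              
┃                ┃───────────────┘ch┃              
┛                ┃ing monitors queue┃              
                 ┃ing handles databa┃              
                 ┃━━━━━━━━━━━━━━━━━━┛              
                 ┃                                 


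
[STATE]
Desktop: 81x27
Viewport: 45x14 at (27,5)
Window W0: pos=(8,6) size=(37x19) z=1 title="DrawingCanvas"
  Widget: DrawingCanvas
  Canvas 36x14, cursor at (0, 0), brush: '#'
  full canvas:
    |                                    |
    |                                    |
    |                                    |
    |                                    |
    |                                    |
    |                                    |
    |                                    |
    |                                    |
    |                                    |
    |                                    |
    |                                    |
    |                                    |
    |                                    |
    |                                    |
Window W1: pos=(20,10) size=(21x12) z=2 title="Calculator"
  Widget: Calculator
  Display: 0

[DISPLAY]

                                             
━━━━━━━━━━━━━━━━━┓                           
                 ┃                           
─────────────────┨                           
                 ┃                           
━━━━━━━━━━━━━┓   ┃                           
lator        ┃   ┃                           
─────────────┨   ┃                           
            0┃   ┃                           
──┬───┬───┐  ┃   ┃                           
8 │ 9 │ ÷ │  ┃   ┃                           
──┼───┼───┤  ┃   ┃                           
5 │ 6 │ × │  ┃   ┃                           
──┼───┼───┤  ┃   ┃                           


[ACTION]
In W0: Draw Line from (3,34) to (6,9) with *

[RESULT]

                                             
━━━━━━━━━━━━━━━━━┓                           
                 ┃                           
─────────────────┨                           
                 ┃                           
━━━━━━━━━━━━━┓   ┃                           
lator        ┃   ┃                           
─────────────┨***┃                           
            0┃   ┃                           
──┬───┬───┐  ┃   ┃                           
8 │ 9 │ ÷ │  ┃   ┃                           
──┼───┼───┤  ┃   ┃                           
5 │ 6 │ × │  ┃   ┃                           
──┼───┼───┤  ┃   ┃                           


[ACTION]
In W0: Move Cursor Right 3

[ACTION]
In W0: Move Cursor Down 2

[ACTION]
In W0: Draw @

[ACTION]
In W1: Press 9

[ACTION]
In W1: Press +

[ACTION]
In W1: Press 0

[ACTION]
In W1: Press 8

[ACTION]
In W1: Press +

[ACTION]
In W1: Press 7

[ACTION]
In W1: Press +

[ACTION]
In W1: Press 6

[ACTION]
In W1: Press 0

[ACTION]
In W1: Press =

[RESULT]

                                             
━━━━━━━━━━━━━━━━━┓                           
                 ┃                           
─────────────────┨                           
                 ┃                           
━━━━━━━━━━━━━┓   ┃                           
lator        ┃   ┃                           
─────────────┨***┃                           
           84┃   ┃                           
──┬───┬───┐  ┃   ┃                           
8 │ 9 │ ÷ │  ┃   ┃                           
──┼───┼───┤  ┃   ┃                           
5 │ 6 │ × │  ┃   ┃                           
──┼───┼───┤  ┃   ┃                           


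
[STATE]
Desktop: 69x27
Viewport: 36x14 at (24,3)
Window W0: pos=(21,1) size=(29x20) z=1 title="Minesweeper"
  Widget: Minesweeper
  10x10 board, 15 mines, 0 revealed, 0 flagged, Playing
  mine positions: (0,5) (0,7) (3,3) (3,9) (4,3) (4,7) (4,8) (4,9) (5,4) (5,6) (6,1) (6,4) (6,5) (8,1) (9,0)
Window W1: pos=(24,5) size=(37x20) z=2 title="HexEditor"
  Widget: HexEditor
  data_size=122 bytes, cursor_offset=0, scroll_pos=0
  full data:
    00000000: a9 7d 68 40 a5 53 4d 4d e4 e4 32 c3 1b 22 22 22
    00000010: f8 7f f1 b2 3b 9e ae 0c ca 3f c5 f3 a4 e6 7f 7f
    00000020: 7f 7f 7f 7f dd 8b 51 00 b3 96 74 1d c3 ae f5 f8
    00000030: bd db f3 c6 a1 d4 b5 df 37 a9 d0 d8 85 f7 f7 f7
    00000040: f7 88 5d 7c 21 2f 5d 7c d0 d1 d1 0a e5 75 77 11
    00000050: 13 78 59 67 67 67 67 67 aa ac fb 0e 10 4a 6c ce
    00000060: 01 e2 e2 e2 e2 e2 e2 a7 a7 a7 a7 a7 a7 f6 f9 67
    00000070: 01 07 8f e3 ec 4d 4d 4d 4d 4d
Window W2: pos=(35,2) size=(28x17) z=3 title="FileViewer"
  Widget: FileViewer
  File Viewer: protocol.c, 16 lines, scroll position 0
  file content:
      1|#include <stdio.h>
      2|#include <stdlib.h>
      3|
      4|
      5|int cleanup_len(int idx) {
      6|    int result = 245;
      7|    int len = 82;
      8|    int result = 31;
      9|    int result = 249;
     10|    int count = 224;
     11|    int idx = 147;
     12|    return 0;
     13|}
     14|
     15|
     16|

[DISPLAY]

───────────┃ FileViewer             
■■■■■■■■   ┠────────────────────────
┏━━━━━━━━━━┃#include <stdio.h>      
┃ HexEditor┃#include <stdlib.h>     
┠──────────┃                        
┃00000000  ┃                        
┃00000010  ┃int cleanup_len(int idx)
┃00000020  ┃    int result = 245;   
┃00000030  ┃    int len = 82;       
┃00000040  ┃    int result = 31;    
┃00000050  ┃    int result = 249;   
┃00000060  ┃    int count = 224;    
┃00000070  ┃    int idx = 147;      
┃          ┃    return 0;           


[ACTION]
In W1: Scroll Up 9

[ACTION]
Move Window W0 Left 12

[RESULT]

───────────┃ FileViewer             
           ┠────────────────────────
┏━━━━━━━━━━┃#include <stdio.h>      
┃ HexEditor┃#include <stdlib.h>     
┠──────────┃                        
┃00000000  ┃                        
┃00000010  ┃int cleanup_len(int idx)
┃00000020  ┃    int result = 245;   
┃00000030  ┃    int len = 82;       
┃00000040  ┃    int result = 31;    
┃00000050  ┃    int result = 249;   
┃00000060  ┃    int count = 224;    
┃00000070  ┃    int idx = 147;      
┃          ┃    return 0;           


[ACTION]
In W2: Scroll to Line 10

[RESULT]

───────────┃ FileViewer             
           ┠────────────────────────
┏━━━━━━━━━━┃                        
┃ HexEditor┃int cleanup_len(int idx)
┠──────────┃    int result = 245;   
┃00000000  ┃    int len = 82;       
┃00000010  ┃    int result = 31;    
┃00000020  ┃    int result = 249;   
┃00000030  ┃    int count = 224;    
┃00000040  ┃    int idx = 147;      
┃00000050  ┃    return 0;           
┃00000060  ┃}                       
┃00000070  ┃                        
┃          ┃                        


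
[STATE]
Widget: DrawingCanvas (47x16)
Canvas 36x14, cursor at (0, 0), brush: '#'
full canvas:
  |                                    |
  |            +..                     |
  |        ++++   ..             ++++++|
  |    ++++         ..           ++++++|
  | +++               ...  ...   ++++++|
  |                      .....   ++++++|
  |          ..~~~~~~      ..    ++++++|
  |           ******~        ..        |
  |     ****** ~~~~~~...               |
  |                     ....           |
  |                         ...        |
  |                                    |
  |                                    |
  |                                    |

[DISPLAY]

+                                              
            +..                                
        ++++   ..             ++++++           
    ++++         ..           ++++++           
 +++               ...  ...   ++++++           
                      .....   ++++++           
          ..~~~~~~      ..    ++++++           
           ******~        ..                   
     ****** ~~~~~~...                          
                     ....                      
                         ...                   
                                               
                                               
                                               
                                               
                                               


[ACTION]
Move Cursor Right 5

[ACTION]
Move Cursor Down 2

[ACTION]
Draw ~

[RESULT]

                                               
            +..                                
     ~  ++++   ..             ++++++           
    ++++         ..           ++++++           
 +++               ...  ...   ++++++           
                      .....   ++++++           
          ..~~~~~~      ..    ++++++           
           ******~        ..                   
     ****** ~~~~~~...                          
                     ....                      
                         ...                   
                                               
                                               
                                               
                                               
                                               


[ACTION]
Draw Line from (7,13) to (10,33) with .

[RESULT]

                                               
            +..                                
     ~  ++++   ..             ++++++           
    ++++         ..           ++++++           
 +++               ...  ...   ++++++           
                      .....   ++++++           
          ..~~~~~~      ..    ++++++           
           **....~        ..                   
     ****** ~~~~~.......                       
                     .........                 
                         ...  ....             
                                               
                                               
                                               
                                               
                                               


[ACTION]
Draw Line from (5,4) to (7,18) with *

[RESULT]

                                               
            +..                                
     ~  ++++   ..             ++++++           
    ++++         ..           ++++++           
 +++               ...  ...   ++++++           
    ****              .....   ++++++           
        *******~~~      ..    ++++++           
           **..****       ..                   
     ****** ~~~~~.......                       
                     .........                 
                         ...  ....             
                                               
                                               
                                               
                                               
                                               


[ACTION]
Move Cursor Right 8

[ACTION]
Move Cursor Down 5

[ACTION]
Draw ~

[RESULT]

                                               
            +..                                
     ~  ++++   ..             ++++++           
    ++++         ..           ++++++           
 +++               ...  ...   ++++++           
    ****              .....   ++++++           
        *******~~~      ..    ++++++           
           **~.****       ..                   
     ****** ~~~~~.......                       
                     .........                 
                         ...  ....             
                                               
                                               
                                               
                                               
                                               


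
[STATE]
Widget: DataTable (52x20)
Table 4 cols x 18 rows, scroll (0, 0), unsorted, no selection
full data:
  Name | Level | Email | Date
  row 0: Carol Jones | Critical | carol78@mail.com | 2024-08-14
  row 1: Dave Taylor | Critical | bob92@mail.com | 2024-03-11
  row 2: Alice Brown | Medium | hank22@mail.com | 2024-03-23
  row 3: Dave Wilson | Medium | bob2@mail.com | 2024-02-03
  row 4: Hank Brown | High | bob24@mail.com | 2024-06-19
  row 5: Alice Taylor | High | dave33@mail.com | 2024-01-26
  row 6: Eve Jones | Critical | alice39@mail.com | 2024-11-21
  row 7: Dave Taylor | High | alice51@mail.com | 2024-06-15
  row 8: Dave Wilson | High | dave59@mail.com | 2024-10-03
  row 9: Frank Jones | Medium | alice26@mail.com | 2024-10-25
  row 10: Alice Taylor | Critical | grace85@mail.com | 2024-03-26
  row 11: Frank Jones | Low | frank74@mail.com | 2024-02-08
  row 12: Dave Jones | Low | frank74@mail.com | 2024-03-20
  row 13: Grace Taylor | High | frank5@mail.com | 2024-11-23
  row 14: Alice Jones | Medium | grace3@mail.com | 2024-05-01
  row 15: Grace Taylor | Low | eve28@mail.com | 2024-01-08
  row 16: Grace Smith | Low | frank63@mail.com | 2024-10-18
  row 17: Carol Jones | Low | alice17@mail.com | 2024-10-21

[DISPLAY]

Name        │Level   │Email           │Date         
────────────┼────────┼────────────────┼──────────   
Carol Jones │Critical│carol78@mail.com│2024-08-14   
Dave Taylor │Critical│bob92@mail.com  │2024-03-11   
Alice Brown │Medium  │hank22@mail.com │2024-03-23   
Dave Wilson │Medium  │bob2@mail.com   │2024-02-03   
Hank Brown  │High    │bob24@mail.com  │2024-06-19   
Alice Taylor│High    │dave33@mail.com │2024-01-26   
Eve Jones   │Critical│alice39@mail.com│2024-11-21   
Dave Taylor │High    │alice51@mail.com│2024-06-15   
Dave Wilson │High    │dave59@mail.com │2024-10-03   
Frank Jones │Medium  │alice26@mail.com│2024-10-25   
Alice Taylor│Critical│grace85@mail.com│2024-03-26   
Frank Jones │Low     │frank74@mail.com│2024-02-08   
Dave Jones  │Low     │frank74@mail.com│2024-03-20   
Grace Taylor│High    │frank5@mail.com │2024-11-23   
Alice Jones │Medium  │grace3@mail.com │2024-05-01   
Grace Taylor│Low     │eve28@mail.com  │2024-01-08   
Grace Smith │Low     │frank63@mail.com│2024-10-18   
Carol Jones │Low     │alice17@mail.com│2024-10-21   


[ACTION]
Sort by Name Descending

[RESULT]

Name       ▼│Level   │Email           │Date         
────────────┼────────┼────────────────┼──────────   
Hank Brown  │High    │bob24@mail.com  │2024-06-19   
Grace Taylor│High    │frank5@mail.com │2024-11-23   
Grace Taylor│Low     │eve28@mail.com  │2024-01-08   
Grace Smith │Low     │frank63@mail.com│2024-10-18   
Frank Jones │Medium  │alice26@mail.com│2024-10-25   
Frank Jones │Low     │frank74@mail.com│2024-02-08   
Eve Jones   │Critical│alice39@mail.com│2024-11-21   
Dave Wilson │Medium  │bob2@mail.com   │2024-02-03   
Dave Wilson │High    │dave59@mail.com │2024-10-03   
Dave Taylor │Critical│bob92@mail.com  │2024-03-11   
Dave Taylor │High    │alice51@mail.com│2024-06-15   
Dave Jones  │Low     │frank74@mail.com│2024-03-20   
Carol Jones │Critical│carol78@mail.com│2024-08-14   
Carol Jones │Low     │alice17@mail.com│2024-10-21   
Alice Taylor│High    │dave33@mail.com │2024-01-26   
Alice Taylor│Critical│grace85@mail.com│2024-03-26   
Alice Jones │Medium  │grace3@mail.com │2024-05-01   
Alice Brown │Medium  │hank22@mail.com │2024-03-23   


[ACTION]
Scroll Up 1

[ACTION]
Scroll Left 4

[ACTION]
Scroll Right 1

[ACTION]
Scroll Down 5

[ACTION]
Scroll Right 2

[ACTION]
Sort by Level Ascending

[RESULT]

Name        │Level  ▲│Email           │Date         
────────────┼────────┼────────────────┼──────────   
Eve Jones   │Critical│alice39@mail.com│2024-11-21   
Dave Taylor │Critical│bob92@mail.com  │2024-03-11   
Carol Jones │Critical│carol78@mail.com│2024-08-14   
Alice Taylor│Critical│grace85@mail.com│2024-03-26   
Hank Brown  │High    │bob24@mail.com  │2024-06-19   
Grace Taylor│High    │frank5@mail.com │2024-11-23   
Dave Wilson │High    │dave59@mail.com │2024-10-03   
Dave Taylor │High    │alice51@mail.com│2024-06-15   
Alice Taylor│High    │dave33@mail.com │2024-01-26   
Grace Taylor│Low     │eve28@mail.com  │2024-01-08   
Grace Smith │Low     │frank63@mail.com│2024-10-18   
Frank Jones │Low     │frank74@mail.com│2024-02-08   
Dave Jones  │Low     │frank74@mail.com│2024-03-20   
Carol Jones │Low     │alice17@mail.com│2024-10-21   
Frank Jones │Medium  │alice26@mail.com│2024-10-25   
Dave Wilson │Medium  │bob2@mail.com   │2024-02-03   
Alice Jones │Medium  │grace3@mail.com │2024-05-01   
Alice Brown │Medium  │hank22@mail.com │2024-03-23   


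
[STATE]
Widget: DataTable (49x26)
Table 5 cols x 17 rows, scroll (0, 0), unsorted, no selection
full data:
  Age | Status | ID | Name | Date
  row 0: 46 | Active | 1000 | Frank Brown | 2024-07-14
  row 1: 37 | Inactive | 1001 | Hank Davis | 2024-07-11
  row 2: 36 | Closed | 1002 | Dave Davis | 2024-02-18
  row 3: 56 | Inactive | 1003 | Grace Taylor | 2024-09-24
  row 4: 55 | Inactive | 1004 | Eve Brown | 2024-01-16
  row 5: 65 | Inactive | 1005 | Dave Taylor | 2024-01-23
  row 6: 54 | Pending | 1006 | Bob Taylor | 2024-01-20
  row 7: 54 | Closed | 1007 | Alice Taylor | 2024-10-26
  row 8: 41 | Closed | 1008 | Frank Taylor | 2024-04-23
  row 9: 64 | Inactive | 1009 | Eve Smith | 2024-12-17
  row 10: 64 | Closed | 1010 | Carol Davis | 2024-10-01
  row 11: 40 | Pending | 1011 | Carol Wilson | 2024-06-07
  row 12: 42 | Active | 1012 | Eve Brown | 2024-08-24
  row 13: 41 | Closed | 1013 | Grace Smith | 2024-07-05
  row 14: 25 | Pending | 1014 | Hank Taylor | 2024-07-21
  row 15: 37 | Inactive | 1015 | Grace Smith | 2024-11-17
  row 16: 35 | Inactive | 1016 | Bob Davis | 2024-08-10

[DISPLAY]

Age│Status  │ID  │Name        │Date              
───┼────────┼────┼────────────┼──────────        
46 │Active  │1000│Frank Brown │2024-07-14        
37 │Inactive│1001│Hank Davis  │2024-07-11        
36 │Closed  │1002│Dave Davis  │2024-02-18        
56 │Inactive│1003│Grace Taylor│2024-09-24        
55 │Inactive│1004│Eve Brown   │2024-01-16        
65 │Inactive│1005│Dave Taylor │2024-01-23        
54 │Pending │1006│Bob Taylor  │2024-01-20        
54 │Closed  │1007│Alice Taylor│2024-10-26        
41 │Closed  │1008│Frank Taylor│2024-04-23        
64 │Inactive│1009│Eve Smith   │2024-12-17        
64 │Closed  │1010│Carol Davis │2024-10-01        
40 │Pending │1011│Carol Wilson│2024-06-07        
42 │Active  │1012│Eve Brown   │2024-08-24        
41 │Closed  │1013│Grace Smith │2024-07-05        
25 │Pending │1014│Hank Taylor │2024-07-21        
37 │Inactive│1015│Grace Smith │2024-11-17        
35 │Inactive│1016│Bob Davis   │2024-08-10        
                                                 
                                                 
                                                 
                                                 
                                                 
                                                 
                                                 


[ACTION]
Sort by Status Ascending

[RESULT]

Age│Status ▲│ID  │Name        │Date              
───┼────────┼────┼────────────┼──────────        
46 │Active  │1000│Frank Brown │2024-07-14        
42 │Active  │1012│Eve Brown   │2024-08-24        
36 │Closed  │1002│Dave Davis  │2024-02-18        
54 │Closed  │1007│Alice Taylor│2024-10-26        
41 │Closed  │1008│Frank Taylor│2024-04-23        
64 │Closed  │1010│Carol Davis │2024-10-01        
41 │Closed  │1013│Grace Smith │2024-07-05        
37 │Inactive│1001│Hank Davis  │2024-07-11        
56 │Inactive│1003│Grace Taylor│2024-09-24        
55 │Inactive│1004│Eve Brown   │2024-01-16        
65 │Inactive│1005│Dave Taylor │2024-01-23        
64 │Inactive│1009│Eve Smith   │2024-12-17        
37 │Inactive│1015│Grace Smith │2024-11-17        
35 │Inactive│1016│Bob Davis   │2024-08-10        
54 │Pending │1006│Bob Taylor  │2024-01-20        
40 │Pending │1011│Carol Wilson│2024-06-07        
25 │Pending │1014│Hank Taylor │2024-07-21        
                                                 
                                                 
                                                 
                                                 
                                                 
                                                 
                                                 


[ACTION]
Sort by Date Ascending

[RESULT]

Age│Status  │ID  │Name        │Date     ▲        
───┼────────┼────┼────────────┼──────────        
55 │Inactive│1004│Eve Brown   │2024-01-16        
54 │Pending │1006│Bob Taylor  │2024-01-20        
65 │Inactive│1005│Dave Taylor │2024-01-23        
36 │Closed  │1002│Dave Davis  │2024-02-18        
41 │Closed  │1008│Frank Taylor│2024-04-23        
40 │Pending │1011│Carol Wilson│2024-06-07        
41 │Closed  │1013│Grace Smith │2024-07-05        
37 │Inactive│1001│Hank Davis  │2024-07-11        
46 │Active  │1000│Frank Brown │2024-07-14        
25 │Pending │1014│Hank Taylor │2024-07-21        
35 │Inactive│1016│Bob Davis   │2024-08-10        
42 │Active  │1012│Eve Brown   │2024-08-24        
56 │Inactive│1003│Grace Taylor│2024-09-24        
64 │Closed  │1010│Carol Davis │2024-10-01        
54 │Closed  │1007│Alice Taylor│2024-10-26        
37 │Inactive│1015│Grace Smith │2024-11-17        
64 │Inactive│1009│Eve Smith   │2024-12-17        
                                                 
                                                 
                                                 
                                                 
                                                 
                                                 
                                                 


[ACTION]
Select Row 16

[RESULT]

Age│Status  │ID  │Name        │Date     ▲        
───┼────────┼────┼────────────┼──────────        
55 │Inactive│1004│Eve Brown   │2024-01-16        
54 │Pending │1006│Bob Taylor  │2024-01-20        
65 │Inactive│1005│Dave Taylor │2024-01-23        
36 │Closed  │1002│Dave Davis  │2024-02-18        
41 │Closed  │1008│Frank Taylor│2024-04-23        
40 │Pending │1011│Carol Wilson│2024-06-07        
41 │Closed  │1013│Grace Smith │2024-07-05        
37 │Inactive│1001│Hank Davis  │2024-07-11        
46 │Active  │1000│Frank Brown │2024-07-14        
25 │Pending │1014│Hank Taylor │2024-07-21        
35 │Inactive│1016│Bob Davis   │2024-08-10        
42 │Active  │1012│Eve Brown   │2024-08-24        
56 │Inactive│1003│Grace Taylor│2024-09-24        
64 │Closed  │1010│Carol Davis │2024-10-01        
54 │Closed  │1007│Alice Taylor│2024-10-26        
37 │Inactive│1015│Grace Smith │2024-11-17        
>4 │Inactive│1009│Eve Smith   │2024-12-17        
                                                 
                                                 
                                                 
                                                 
                                                 
                                                 
                                                 


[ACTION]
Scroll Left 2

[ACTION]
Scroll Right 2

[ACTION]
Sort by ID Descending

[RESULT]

Age│Status  │ID ▼│Name        │Date              
───┼────────┼────┼────────────┼──────────        
35 │Inactive│1016│Bob Davis   │2024-08-10        
37 │Inactive│1015│Grace Smith │2024-11-17        
25 │Pending │1014│Hank Taylor │2024-07-21        
41 │Closed  │1013│Grace Smith │2024-07-05        
42 │Active  │1012│Eve Brown   │2024-08-24        
40 │Pending │1011│Carol Wilson│2024-06-07        
64 │Closed  │1010│Carol Davis │2024-10-01        
64 │Inactive│1009│Eve Smith   │2024-12-17        
41 │Closed  │1008│Frank Taylor│2024-04-23        
54 │Closed  │1007│Alice Taylor│2024-10-26        
54 │Pending │1006│Bob Taylor  │2024-01-20        
65 │Inactive│1005│Dave Taylor │2024-01-23        
55 │Inactive│1004│Eve Brown   │2024-01-16        
56 │Inactive│1003│Grace Taylor│2024-09-24        
36 │Closed  │1002│Dave Davis  │2024-02-18        
37 │Inactive│1001│Hank Davis  │2024-07-11        
>6 │Active  │1000│Frank Brown │2024-07-14        
                                                 
                                                 
                                                 
                                                 
                                                 
                                                 
                                                 
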